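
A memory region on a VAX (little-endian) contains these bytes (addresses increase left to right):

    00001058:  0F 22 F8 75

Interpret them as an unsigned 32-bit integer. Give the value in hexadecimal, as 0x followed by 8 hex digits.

Little-endian: lowest address holds the least-significant byte.
Reassemble most-significant byte first: 75 F8 22 0F → 0x75F8220F.

0x75F8220F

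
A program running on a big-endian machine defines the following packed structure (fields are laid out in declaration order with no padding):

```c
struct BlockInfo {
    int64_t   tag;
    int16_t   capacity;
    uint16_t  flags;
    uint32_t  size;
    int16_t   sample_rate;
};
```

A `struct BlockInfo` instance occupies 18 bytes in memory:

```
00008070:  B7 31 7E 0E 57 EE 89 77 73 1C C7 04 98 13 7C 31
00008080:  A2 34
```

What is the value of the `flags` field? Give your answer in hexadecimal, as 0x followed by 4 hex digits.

`flags` follows `tag` (8 B), `capacity` (2 B), so it starts at offset 8 + 2 = 10 and occupies 2 bytes.
Bytes at offsets 10..11: C7 04.
In big-endian order the high byte comes first in memory.
The bytes are already most-significant first: 0xC704.

0xC704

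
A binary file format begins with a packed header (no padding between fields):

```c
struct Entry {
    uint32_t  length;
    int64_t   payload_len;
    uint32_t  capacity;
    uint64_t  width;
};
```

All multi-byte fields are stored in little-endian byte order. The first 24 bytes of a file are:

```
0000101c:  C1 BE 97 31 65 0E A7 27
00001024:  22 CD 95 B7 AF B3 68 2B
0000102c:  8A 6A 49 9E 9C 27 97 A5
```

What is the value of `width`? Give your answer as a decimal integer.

11932049291365411466

`width` follows `length` (4 B), `payload_len` (8 B), `capacity` (4 B), so it starts at offset 4 + 8 + 4 = 16 and occupies 8 bytes.
Bytes at offsets 16..23: 8A 6A 49 9E 9C 27 97 A5.
Little-endian: lowest address holds the least-significant byte.
Reassemble most-significant byte first: A5 97 27 9C 9E 49 6A 8A → 0xA597279C9E496A8A.
0xA597279C9E496A8A = 11932049291365411466.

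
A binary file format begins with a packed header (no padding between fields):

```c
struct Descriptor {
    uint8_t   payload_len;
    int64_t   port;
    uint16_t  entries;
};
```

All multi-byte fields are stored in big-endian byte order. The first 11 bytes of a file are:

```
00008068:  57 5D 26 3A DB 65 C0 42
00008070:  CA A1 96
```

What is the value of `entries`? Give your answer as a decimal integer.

`entries` follows `payload_len` (1 B), `port` (8 B), so it starts at offset 1 + 8 = 9 and occupies 2 bytes.
Bytes at offsets 9..10: A1 96.
Big-endian: lowest address holds the most-significant byte.
The bytes are already most-significant first: 0xA196.
0xA196 = 41366.

41366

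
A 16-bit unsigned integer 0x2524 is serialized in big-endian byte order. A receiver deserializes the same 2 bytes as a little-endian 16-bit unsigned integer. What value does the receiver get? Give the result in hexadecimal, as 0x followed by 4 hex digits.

0x2425

Stored big-endian, the bytes at ascending addresses are 25 24.
Read back as little-endian, the first byte is least significant, giving 0x2425.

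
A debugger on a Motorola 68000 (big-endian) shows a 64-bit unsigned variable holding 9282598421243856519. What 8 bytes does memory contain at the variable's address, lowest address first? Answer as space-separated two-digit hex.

9282598421243856519 in hexadecimal, padded to 64 bits, is 0x80D26A1532D78687.
Split into bytes (most-significant first): 80 D2 6A 15 32 D7 86 87.
Big-endian: lowest address holds the most-significant byte.
So the memory order matches the most-significant-first order: 80 D2 6A 15 32 D7 86 87.

80 D2 6A 15 32 D7 86 87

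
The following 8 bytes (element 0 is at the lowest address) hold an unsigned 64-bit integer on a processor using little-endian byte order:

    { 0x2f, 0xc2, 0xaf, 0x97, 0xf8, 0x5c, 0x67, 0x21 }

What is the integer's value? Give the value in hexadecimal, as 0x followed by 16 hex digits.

0x21675CF897AFC22F

Little-endian stores the least-significant byte at the lowest address.
Reassemble most-significant byte first: 21 67 5C F8 97 AF C2 2F → 0x21675CF897AFC22F.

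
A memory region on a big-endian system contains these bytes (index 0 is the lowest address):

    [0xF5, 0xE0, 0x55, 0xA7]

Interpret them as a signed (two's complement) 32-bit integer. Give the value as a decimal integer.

-169847385

Big-endian stores the most-significant byte at the lowest address.
The bytes are already most-significant first: 0xF5E055A7.
Top bit is set, so as a signed 32-bit value this is 0xF5E055A7 − 2^32 = -169847385.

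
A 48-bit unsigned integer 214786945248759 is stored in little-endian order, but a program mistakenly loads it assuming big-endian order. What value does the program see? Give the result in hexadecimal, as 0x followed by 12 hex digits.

214786945248759 in 48-bit hexadecimal is 0xC358FB92EDF7.
Stored little-endian, the bytes at ascending addresses are F7 ED 92 FB 58 C3.
Read back as big-endian, the last byte is least significant, giving 0xF7ED92FB58C3.

0xF7ED92FB58C3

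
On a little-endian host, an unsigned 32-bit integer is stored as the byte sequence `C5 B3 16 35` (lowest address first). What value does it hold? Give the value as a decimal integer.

890680261

In little-endian order the low byte comes first in memory.
Reassemble most-significant byte first: 35 16 B3 C5 → 0x3516B3C5.
0x3516B3C5 = 890680261.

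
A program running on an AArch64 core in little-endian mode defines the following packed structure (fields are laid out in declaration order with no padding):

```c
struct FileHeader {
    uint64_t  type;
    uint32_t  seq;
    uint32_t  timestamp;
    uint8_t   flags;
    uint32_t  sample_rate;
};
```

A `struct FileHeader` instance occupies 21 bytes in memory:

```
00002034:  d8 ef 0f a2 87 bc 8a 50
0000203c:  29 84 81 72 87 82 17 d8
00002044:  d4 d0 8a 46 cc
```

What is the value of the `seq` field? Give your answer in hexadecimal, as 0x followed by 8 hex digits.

0x72818429

`seq` follows `type` (8 bytes), so it starts at byte offset 8 and occupies 4 bytes.
Bytes at offsets 8..11: 29 84 81 72.
Little-endian stores the least-significant byte at the lowest address.
Reassemble most-significant byte first: 72 81 84 29 → 0x72818429.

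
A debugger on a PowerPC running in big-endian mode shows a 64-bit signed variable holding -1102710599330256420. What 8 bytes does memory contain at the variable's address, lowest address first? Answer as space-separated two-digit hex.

Two's complement of -1102710599330256420 in 64 bits: 1102710599330256420 = 0x0F4D9D729B235624; invert → 0xF0B2628D64DCA9DB; add 1 → 0xF0B2628D64DCA9DC.
Split into bytes (most-significant first): F0 B2 62 8D 64 DC A9 DC.
Big-endian: lowest address holds the most-significant byte.
So the memory order matches the most-significant-first order: F0 B2 62 8D 64 DC A9 DC.

F0 B2 62 8D 64 DC A9 DC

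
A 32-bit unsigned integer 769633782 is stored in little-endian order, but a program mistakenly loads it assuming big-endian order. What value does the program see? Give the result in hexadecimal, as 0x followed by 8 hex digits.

769633782 in 32-bit hexadecimal is 0x2DDFADF6.
Stored little-endian, the bytes at ascending addresses are F6 AD DF 2D.
Read back as big-endian, the last byte is least significant, giving 0xF6ADDF2D.

0xF6ADDF2D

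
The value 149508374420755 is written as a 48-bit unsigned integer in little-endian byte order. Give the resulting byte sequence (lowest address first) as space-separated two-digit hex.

13 5D 8C 21 FA 87

149508374420755 in hexadecimal, padded to 48 bits, is 0x87FA218C5D13.
Split into bytes (most-significant first): 87 FA 21 8C 5D 13.
In little-endian order the low byte comes first in memory.
So at ascending addresses the bytes are 13 5D 8C 21 FA 87.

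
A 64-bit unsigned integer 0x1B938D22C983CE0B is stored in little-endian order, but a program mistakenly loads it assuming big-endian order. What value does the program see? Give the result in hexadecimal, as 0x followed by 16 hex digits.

0x0BCE83C9228D931B

Stored little-endian, the bytes at ascending addresses are 0B CE 83 C9 22 8D 93 1B.
Read back as big-endian, the last byte is least significant, giving 0x0BCE83C9228D931B.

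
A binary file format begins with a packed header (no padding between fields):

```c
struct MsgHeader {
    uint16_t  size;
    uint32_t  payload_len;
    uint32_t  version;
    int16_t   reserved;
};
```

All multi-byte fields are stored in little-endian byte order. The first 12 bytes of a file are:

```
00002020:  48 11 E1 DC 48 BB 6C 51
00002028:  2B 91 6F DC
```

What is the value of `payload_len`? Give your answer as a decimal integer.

3142114529

`payload_len` follows `size` (2 bytes), so it starts at byte offset 2 and occupies 4 bytes.
Bytes at offsets 2..5: E1 DC 48 BB.
Little-endian stores the least-significant byte at the lowest address.
Reassemble most-significant byte first: BB 48 DC E1 → 0xBB48DCE1.
0xBB48DCE1 = 3142114529.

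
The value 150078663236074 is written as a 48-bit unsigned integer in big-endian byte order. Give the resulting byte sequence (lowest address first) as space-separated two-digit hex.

150078663236074 in hexadecimal, padded to 48 bits, is 0x887EE96919EA.
Split into bytes (most-significant first): 88 7E E9 69 19 EA.
Big-endian: lowest address holds the most-significant byte.
So the memory order matches the most-significant-first order: 88 7E E9 69 19 EA.

88 7E E9 69 19 EA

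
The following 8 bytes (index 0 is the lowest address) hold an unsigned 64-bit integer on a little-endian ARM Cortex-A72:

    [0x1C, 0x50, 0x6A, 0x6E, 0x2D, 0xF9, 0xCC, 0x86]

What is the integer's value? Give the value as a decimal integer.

9713412469852622876

Little-endian stores the least-significant byte at the lowest address.
Reassemble most-significant byte first: 86 CC F9 2D 6E 6A 50 1C → 0x86CCF92D6E6A501C.
0x86CCF92D6E6A501C = 9713412469852622876.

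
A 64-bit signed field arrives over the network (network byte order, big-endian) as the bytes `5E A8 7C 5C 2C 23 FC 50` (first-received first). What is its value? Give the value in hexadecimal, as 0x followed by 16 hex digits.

Big-endian: lowest address holds the most-significant byte.
The bytes are already most-significant first: 0x5EA87C5C2C23FC50.

0x5EA87C5C2C23FC50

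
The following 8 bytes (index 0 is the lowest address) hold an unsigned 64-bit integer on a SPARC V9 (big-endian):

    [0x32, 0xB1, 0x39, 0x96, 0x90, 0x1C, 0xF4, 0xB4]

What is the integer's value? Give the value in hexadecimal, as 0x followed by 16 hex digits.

0x32B13996901CF4B4

In big-endian order the high byte comes first in memory.
The bytes are already most-significant first: 0x32B13996901CF4B4.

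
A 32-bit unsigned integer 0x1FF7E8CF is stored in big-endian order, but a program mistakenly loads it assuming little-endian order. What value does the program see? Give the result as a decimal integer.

3488151327

Stored big-endian, the bytes at ascending addresses are 1F F7 E8 CF.
Read back as little-endian, the first byte is least significant, giving 0xCFE8F71F.
0xCFE8F71F = 3488151327.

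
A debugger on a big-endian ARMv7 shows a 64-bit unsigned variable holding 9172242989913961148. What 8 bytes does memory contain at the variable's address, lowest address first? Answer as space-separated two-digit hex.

9172242989913961148 in hexadecimal, padded to 64 bits, is 0x7F4A5A67176372BC.
Split into bytes (most-significant first): 7F 4A 5A 67 17 63 72 BC.
Big-endian: lowest address holds the most-significant byte.
So the memory order matches the most-significant-first order: 7F 4A 5A 67 17 63 72 BC.

7F 4A 5A 67 17 63 72 BC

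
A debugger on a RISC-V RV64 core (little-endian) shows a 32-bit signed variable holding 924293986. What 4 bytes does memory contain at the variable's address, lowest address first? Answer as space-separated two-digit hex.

62 9B 17 37

924293986 in hexadecimal, padded to 32 bits, is 0x37179B62.
Split into bytes (most-significant first): 37 17 9B 62.
Little-endian: lowest address holds the least-significant byte.
So at ascending addresses the bytes are 62 9B 17 37.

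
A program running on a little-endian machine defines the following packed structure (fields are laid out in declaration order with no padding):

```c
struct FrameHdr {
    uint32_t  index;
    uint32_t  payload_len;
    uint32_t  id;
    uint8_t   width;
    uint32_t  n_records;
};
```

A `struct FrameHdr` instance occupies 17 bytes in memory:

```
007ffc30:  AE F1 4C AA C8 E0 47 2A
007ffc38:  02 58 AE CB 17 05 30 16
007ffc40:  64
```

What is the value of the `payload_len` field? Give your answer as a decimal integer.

709353672

`payload_len` follows `index` (4 bytes), so it starts at byte offset 4 and occupies 4 bytes.
Bytes at offsets 4..7: C8 E0 47 2A.
Little-endian stores the least-significant byte at the lowest address.
Reassemble most-significant byte first: 2A 47 E0 C8 → 0x2A47E0C8.
0x2A47E0C8 = 709353672.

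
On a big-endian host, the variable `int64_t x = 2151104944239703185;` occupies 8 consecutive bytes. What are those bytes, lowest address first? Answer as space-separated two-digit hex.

1D DA 42 8C BB FE 74 91

2151104944239703185 in hexadecimal, padded to 64 bits, is 0x1DDA428CBBFE7491.
Split into bytes (most-significant first): 1D DA 42 8C BB FE 74 91.
In big-endian order the high byte comes first in memory.
So the memory order matches the most-significant-first order: 1D DA 42 8C BB FE 74 91.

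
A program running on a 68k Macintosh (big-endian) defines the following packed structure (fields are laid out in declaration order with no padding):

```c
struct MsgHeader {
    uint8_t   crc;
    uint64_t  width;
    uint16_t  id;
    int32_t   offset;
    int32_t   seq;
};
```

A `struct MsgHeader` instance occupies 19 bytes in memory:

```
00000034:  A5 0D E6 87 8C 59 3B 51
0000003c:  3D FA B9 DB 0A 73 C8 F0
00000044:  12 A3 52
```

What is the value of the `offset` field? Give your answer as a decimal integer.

-620071992

`offset` follows `crc` (1 B), `width` (8 B), `id` (2 B), so it starts at offset 1 + 8 + 2 = 11 and occupies 4 bytes.
Bytes at offsets 11..14: DB 0A 73 C8.
Big-endian: lowest address holds the most-significant byte.
The bytes are already most-significant first: 0xDB0A73C8.
Top bit is set, so as a signed 32-bit value this is 0xDB0A73C8 − 2^32 = -620071992.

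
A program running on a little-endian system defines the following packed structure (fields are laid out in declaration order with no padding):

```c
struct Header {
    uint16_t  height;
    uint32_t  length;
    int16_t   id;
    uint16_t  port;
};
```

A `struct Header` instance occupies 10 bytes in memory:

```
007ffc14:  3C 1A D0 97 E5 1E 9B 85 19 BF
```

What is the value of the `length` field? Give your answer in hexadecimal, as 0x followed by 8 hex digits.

`length` follows `height` (2 bytes), so it starts at byte offset 2 and occupies 4 bytes.
Bytes at offsets 2..5: D0 97 E5 1E.
Little-endian: lowest address holds the least-significant byte.
Reassemble most-significant byte first: 1E E5 97 D0 → 0x1EE597D0.

0x1EE597D0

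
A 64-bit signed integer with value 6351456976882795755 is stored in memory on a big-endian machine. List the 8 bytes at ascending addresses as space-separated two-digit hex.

58 24 E8 78 11 46 84 EB

6351456976882795755 in hexadecimal, padded to 64 bits, is 0x5824E878114684EB.
Split into bytes (most-significant first): 58 24 E8 78 11 46 84 EB.
In big-endian order the high byte comes first in memory.
So the memory order matches the most-significant-first order: 58 24 E8 78 11 46 84 EB.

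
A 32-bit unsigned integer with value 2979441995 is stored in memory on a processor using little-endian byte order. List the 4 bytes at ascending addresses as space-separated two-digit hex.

4B AD 96 B1

2979441995 in hexadecimal, padded to 32 bits, is 0xB196AD4B.
Split into bytes (most-significant first): B1 96 AD 4B.
Little-endian: lowest address holds the least-significant byte.
So at ascending addresses the bytes are 4B AD 96 B1.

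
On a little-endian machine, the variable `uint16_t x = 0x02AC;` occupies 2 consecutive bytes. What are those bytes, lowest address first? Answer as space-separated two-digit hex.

Split into bytes (most-significant first): 02 AC.
In little-endian order the low byte comes first in memory.
So at ascending addresses the bytes are AC 02.

AC 02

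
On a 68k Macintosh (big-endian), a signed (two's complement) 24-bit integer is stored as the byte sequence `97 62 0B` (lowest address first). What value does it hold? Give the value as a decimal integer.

-6856181

Big-endian: lowest address holds the most-significant byte.
The bytes are already most-significant first: 0x97620B.
Top bit is set, so as a signed 24-bit value this is 0x97620B − 2^24 = -6856181.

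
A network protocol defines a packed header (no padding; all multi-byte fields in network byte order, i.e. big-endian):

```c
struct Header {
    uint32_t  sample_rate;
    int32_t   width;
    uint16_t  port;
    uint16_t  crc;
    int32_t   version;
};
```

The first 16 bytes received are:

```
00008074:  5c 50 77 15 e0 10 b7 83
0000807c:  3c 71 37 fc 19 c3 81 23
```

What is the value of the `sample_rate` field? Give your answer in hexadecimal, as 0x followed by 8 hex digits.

0x5C507715

`sample_rate` is the first field, at byte offset 0, occupying 4 bytes.
Bytes at offsets 0..3: 5C 50 77 15.
In big-endian order the high byte comes first in memory.
The bytes are already most-significant first: 0x5C507715.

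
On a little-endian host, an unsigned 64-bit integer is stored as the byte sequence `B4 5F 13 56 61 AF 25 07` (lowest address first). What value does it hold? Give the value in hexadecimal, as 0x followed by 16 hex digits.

Little-endian stores the least-significant byte at the lowest address.
Reassemble most-significant byte first: 07 25 AF 61 56 13 5F B4 → 0x0725AF6156135FB4.

0x0725AF6156135FB4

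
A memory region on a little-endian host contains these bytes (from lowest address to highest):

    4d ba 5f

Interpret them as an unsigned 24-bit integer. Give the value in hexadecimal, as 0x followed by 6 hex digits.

Little-endian: lowest address holds the least-significant byte.
Reassemble most-significant byte first: 5F BA 4D → 0x5FBA4D.

0x5FBA4D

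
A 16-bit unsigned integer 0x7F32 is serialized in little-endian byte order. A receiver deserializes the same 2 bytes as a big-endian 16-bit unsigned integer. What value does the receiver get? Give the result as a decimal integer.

Stored little-endian, the bytes at ascending addresses are 32 7F.
Read back as big-endian, the last byte is least significant, giving 0x327F.
0x327F = 12927.

12927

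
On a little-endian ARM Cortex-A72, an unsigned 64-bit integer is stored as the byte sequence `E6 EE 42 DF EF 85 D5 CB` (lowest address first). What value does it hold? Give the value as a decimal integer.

14687793025028124390

Little-endian stores the least-significant byte at the lowest address.
Reassemble most-significant byte first: CB D5 85 EF DF 42 EE E6 → 0xCBD585EFDF42EEE6.
0xCBD585EFDF42EEE6 = 14687793025028124390.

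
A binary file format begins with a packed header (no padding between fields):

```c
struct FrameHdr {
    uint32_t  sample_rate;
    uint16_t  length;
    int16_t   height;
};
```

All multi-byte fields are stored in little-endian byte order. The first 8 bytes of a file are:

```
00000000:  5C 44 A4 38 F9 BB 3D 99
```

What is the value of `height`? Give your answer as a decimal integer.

-26307

`height` follows `sample_rate` (4 B), `length` (2 B), so it starts at offset 4 + 2 = 6 and occupies 2 bytes.
Bytes at offsets 6..7: 3D 99.
In little-endian order the low byte comes first in memory.
Reassemble most-significant byte first: 99 3D → 0x993D.
Top bit is set, so as a signed 16-bit value this is 0x993D − 2^16 = -26307.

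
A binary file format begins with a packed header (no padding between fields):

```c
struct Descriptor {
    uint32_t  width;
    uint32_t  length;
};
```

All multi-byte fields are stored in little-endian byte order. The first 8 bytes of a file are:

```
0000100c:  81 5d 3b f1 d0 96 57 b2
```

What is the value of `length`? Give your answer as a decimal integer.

`length` follows `width` (4 bytes), so it starts at byte offset 4 and occupies 4 bytes.
Bytes at offsets 4..7: D0 96 57 B2.
In little-endian order the low byte comes first in memory.
Reassemble most-significant byte first: B2 57 96 D0 → 0xB25796D0.
0xB25796D0 = 2992084688.

2992084688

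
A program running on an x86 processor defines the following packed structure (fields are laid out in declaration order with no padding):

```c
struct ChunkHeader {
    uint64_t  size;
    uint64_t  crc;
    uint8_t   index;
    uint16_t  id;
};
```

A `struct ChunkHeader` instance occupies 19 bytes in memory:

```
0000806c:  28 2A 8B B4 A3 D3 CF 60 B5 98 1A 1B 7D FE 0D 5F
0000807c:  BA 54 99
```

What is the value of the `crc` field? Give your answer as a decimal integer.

6849410421579487413

`crc` follows `size` (8 bytes), so it starts at byte offset 8 and occupies 8 bytes.
Bytes at offsets 8..15: B5 98 1A 1B 7D FE 0D 5F.
Little-endian: lowest address holds the least-significant byte.
Reassemble most-significant byte first: 5F 0D FE 7D 1B 1A 98 B5 → 0x5F0DFE7D1B1A98B5.
0x5F0DFE7D1B1A98B5 = 6849410421579487413.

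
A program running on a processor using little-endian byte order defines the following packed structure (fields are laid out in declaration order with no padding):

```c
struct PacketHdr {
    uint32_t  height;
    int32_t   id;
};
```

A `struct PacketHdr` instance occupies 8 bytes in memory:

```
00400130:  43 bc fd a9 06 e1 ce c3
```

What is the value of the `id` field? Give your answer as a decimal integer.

`id` follows `height` (4 bytes), so it starts at byte offset 4 and occupies 4 bytes.
Bytes at offsets 4..7: 06 E1 CE C3.
Little-endian: lowest address holds the least-significant byte.
Reassemble most-significant byte first: C3 CE E1 06 → 0xC3CEE106.
Top bit is set, so as a signed 32-bit value this is 0xC3CEE106 − 2^32 = -1009852154.

-1009852154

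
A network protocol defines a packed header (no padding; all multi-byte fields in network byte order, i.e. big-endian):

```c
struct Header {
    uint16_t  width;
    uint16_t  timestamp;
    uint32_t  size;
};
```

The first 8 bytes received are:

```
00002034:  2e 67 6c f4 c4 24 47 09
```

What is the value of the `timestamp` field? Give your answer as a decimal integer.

27892

`timestamp` follows `width` (2 bytes), so it starts at byte offset 2 and occupies 2 bytes.
Bytes at offsets 2..3: 6C F4.
In big-endian order the high byte comes first in memory.
The bytes are already most-significant first: 0x6CF4.
0x6CF4 = 27892.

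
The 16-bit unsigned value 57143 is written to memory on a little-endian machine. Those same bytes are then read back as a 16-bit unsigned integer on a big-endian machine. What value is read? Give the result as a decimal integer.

14303

57143 in 16-bit hexadecimal is 0xDF37.
Stored little-endian, the bytes at ascending addresses are 37 DF.
Read back as big-endian, the last byte is least significant, giving 0x37DF.
0x37DF = 14303.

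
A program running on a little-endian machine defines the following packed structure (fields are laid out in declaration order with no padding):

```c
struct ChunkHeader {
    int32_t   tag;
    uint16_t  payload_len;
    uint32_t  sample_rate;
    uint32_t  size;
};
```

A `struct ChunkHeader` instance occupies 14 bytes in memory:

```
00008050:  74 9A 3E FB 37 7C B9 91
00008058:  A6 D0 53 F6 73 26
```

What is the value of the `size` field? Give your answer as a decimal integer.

645133907

`size` follows `tag` (4 B), `payload_len` (2 B), `sample_rate` (4 B), so it starts at offset 4 + 2 + 4 = 10 and occupies 4 bytes.
Bytes at offsets 10..13: 53 F6 73 26.
Little-endian: lowest address holds the least-significant byte.
Reassemble most-significant byte first: 26 73 F6 53 → 0x2673F653.
0x2673F653 = 645133907.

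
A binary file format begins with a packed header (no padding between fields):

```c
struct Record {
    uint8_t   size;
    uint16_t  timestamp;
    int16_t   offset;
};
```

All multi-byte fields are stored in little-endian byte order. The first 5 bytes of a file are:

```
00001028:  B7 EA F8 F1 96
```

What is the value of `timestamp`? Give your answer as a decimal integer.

`timestamp` follows `size` (1 byte), so it starts at byte offset 1 and occupies 2 bytes.
Bytes at offsets 1..2: EA F8.
Little-endian stores the least-significant byte at the lowest address.
Reassemble most-significant byte first: F8 EA → 0xF8EA.
0xF8EA = 63722.

63722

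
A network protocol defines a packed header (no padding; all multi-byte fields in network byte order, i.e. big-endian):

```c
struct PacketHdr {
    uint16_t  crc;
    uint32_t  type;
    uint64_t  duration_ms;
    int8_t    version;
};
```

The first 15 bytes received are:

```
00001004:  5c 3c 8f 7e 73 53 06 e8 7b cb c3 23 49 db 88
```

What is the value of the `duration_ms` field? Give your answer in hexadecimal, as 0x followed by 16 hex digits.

`duration_ms` follows `crc` (2 B), `type` (4 B), so it starts at offset 2 + 4 = 6 and occupies 8 bytes.
Bytes at offsets 6..13: 06 E8 7B CB C3 23 49 DB.
In big-endian order the high byte comes first in memory.
The bytes are already most-significant first: 0x06E87BCBC32349DB.

0x06E87BCBC32349DB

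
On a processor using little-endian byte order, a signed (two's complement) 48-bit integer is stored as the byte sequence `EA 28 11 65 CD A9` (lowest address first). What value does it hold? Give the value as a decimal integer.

-94775347697430

Little-endian stores the least-significant byte at the lowest address.
Reassemble most-significant byte first: A9 CD 65 11 28 EA → 0xA9CD651128EA.
Top bit is set, so as a signed 48-bit value this is 0xA9CD651128EA − 2^48 = -94775347697430.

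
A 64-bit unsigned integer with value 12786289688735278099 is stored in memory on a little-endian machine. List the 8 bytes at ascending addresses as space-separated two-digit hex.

12786289688735278099 in hexadecimal, padded to 64 bits, is 0xB17206BA2C4E6413.
Split into bytes (most-significant first): B1 72 06 BA 2C 4E 64 13.
In little-endian order the low byte comes first in memory.
So at ascending addresses the bytes are 13 64 4E 2C BA 06 72 B1.

13 64 4E 2C BA 06 72 B1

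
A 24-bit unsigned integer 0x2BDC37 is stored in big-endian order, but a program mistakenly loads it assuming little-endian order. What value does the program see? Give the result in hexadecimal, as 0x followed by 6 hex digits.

Stored big-endian, the bytes at ascending addresses are 2B DC 37.
Read back as little-endian, the first byte is least significant, giving 0x37DC2B.

0x37DC2B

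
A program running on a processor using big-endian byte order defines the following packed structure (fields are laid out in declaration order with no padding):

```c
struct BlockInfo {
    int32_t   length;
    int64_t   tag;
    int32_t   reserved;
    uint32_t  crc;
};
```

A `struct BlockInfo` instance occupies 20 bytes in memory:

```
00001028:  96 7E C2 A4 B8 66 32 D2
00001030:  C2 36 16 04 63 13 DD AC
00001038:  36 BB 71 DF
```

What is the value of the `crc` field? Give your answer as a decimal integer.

918254047

`crc` follows `length` (4 B), `tag` (8 B), `reserved` (4 B), so it starts at offset 4 + 8 + 4 = 16 and occupies 4 bytes.
Bytes at offsets 16..19: 36 BB 71 DF.
In big-endian order the high byte comes first in memory.
The bytes are already most-significant first: 0x36BB71DF.
0x36BB71DF = 918254047.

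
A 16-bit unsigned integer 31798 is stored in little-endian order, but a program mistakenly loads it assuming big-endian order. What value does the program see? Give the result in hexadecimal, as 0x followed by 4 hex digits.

0x367C

31798 in 16-bit hexadecimal is 0x7C36.
Stored little-endian, the bytes at ascending addresses are 36 7C.
Read back as big-endian, the last byte is least significant, giving 0x367C.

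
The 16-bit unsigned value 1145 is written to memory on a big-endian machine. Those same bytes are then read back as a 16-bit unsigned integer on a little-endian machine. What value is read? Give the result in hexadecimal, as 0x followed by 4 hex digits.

0x7904

1145 in 16-bit hexadecimal is 0x0479.
Stored big-endian, the bytes at ascending addresses are 04 79.
Read back as little-endian, the first byte is least significant, giving 0x7904.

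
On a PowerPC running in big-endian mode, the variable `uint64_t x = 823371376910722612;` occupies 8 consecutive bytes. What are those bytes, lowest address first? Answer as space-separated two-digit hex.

823371376910722612 in hexadecimal, padded to 64 bits, is 0x0B6D33E7A6FCE634.
Split into bytes (most-significant first): 0B 6D 33 E7 A6 FC E6 34.
Big-endian: lowest address holds the most-significant byte.
So the memory order matches the most-significant-first order: 0B 6D 33 E7 A6 FC E6 34.

0B 6D 33 E7 A6 FC E6 34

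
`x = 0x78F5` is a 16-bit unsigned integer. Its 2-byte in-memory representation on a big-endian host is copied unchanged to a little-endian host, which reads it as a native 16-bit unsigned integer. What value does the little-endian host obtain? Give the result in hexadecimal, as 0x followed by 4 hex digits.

0xF578

Stored big-endian, the bytes at ascending addresses are 78 F5.
Read back as little-endian, the first byte is least significant, giving 0xF578.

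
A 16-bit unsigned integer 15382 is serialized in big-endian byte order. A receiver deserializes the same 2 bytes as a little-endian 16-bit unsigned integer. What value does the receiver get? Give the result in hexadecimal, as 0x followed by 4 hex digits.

0x163C

15382 in 16-bit hexadecimal is 0x3C16.
Stored big-endian, the bytes at ascending addresses are 3C 16.
Read back as little-endian, the first byte is least significant, giving 0x163C.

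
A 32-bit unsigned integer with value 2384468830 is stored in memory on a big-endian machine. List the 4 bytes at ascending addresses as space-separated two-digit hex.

2384468830 in hexadecimal, padded to 32 bits, is 0x8E201B5E.
Split into bytes (most-significant first): 8E 20 1B 5E.
Big-endian: lowest address holds the most-significant byte.
So the memory order matches the most-significant-first order: 8E 20 1B 5E.

8E 20 1B 5E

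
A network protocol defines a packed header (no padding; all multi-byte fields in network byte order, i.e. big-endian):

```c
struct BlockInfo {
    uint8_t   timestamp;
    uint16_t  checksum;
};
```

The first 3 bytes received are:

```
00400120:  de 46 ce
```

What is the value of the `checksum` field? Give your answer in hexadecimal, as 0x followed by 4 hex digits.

`checksum` follows `timestamp` (1 byte), so it starts at byte offset 1 and occupies 2 bytes.
Bytes at offsets 1..2: 46 CE.
Big-endian: lowest address holds the most-significant byte.
The bytes are already most-significant first: 0x46CE.

0x46CE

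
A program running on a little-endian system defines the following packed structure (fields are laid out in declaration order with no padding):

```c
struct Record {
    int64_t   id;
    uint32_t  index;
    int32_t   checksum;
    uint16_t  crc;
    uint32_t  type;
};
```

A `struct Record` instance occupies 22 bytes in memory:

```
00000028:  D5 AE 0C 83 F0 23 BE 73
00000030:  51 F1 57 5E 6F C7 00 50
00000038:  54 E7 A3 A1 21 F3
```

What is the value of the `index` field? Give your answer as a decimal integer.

`index` follows `id` (8 bytes), so it starts at byte offset 8 and occupies 4 bytes.
Bytes at offsets 8..11: 51 F1 57 5E.
In little-endian order the low byte comes first in memory.
Reassemble most-significant byte first: 5E 57 F1 51 → 0x5E57F151.
0x5E57F151 = 1582821713.

1582821713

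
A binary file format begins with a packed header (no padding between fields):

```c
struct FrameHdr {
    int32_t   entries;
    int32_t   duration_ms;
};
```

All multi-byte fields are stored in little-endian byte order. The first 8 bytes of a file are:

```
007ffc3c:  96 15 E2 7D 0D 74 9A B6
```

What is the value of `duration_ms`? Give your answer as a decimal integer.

-1231391731

`duration_ms` follows `entries` (4 bytes), so it starts at byte offset 4 and occupies 4 bytes.
Bytes at offsets 4..7: 0D 74 9A B6.
In little-endian order the low byte comes first in memory.
Reassemble most-significant byte first: B6 9A 74 0D → 0xB69A740D.
Top bit is set, so as a signed 32-bit value this is 0xB69A740D − 2^32 = -1231391731.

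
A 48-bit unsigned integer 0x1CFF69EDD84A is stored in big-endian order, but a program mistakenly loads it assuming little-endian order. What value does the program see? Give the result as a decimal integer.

82295556538140

Stored big-endian, the bytes at ascending addresses are 1C FF 69 ED D8 4A.
Read back as little-endian, the first byte is least significant, giving 0x4AD8ED69FF1C.
0x4AD8ED69FF1C = 82295556538140.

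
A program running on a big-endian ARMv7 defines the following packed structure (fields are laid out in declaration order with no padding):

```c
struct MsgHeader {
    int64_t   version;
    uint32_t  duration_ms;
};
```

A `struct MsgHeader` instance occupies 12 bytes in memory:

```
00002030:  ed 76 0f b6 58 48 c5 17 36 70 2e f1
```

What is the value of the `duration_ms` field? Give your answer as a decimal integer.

913321713

`duration_ms` follows `version` (8 bytes), so it starts at byte offset 8 and occupies 4 bytes.
Bytes at offsets 8..11: 36 70 2E F1.
Big-endian: lowest address holds the most-significant byte.
The bytes are already most-significant first: 0x36702EF1.
0x36702EF1 = 913321713.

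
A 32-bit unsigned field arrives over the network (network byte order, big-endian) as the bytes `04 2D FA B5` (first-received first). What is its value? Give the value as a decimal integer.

70122165

Big-endian: lowest address holds the most-significant byte.
The bytes are already most-significant first: 0x042DFAB5.
0x042DFAB5 = 70122165.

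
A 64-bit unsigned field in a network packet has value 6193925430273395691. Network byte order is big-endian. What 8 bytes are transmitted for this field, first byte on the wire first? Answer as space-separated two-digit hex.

55 F5 3E 5C AC B4 4B EB

6193925430273395691 in hexadecimal, padded to 64 bits, is 0x55F53E5CACB44BEB.
Split into bytes (most-significant first): 55 F5 3E 5C AC B4 4B EB.
Big-endian stores the most-significant byte at the lowest address.
So the memory order matches the most-significant-first order: 55 F5 3E 5C AC B4 4B EB.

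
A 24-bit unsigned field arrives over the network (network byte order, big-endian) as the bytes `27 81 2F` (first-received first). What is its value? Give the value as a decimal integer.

2588975

In big-endian order the high byte comes first in memory.
The bytes are already most-significant first: 0x27812F.
0x27812F = 2588975.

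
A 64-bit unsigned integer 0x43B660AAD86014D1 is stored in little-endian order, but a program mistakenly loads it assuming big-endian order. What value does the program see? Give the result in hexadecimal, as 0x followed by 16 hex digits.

Stored little-endian, the bytes at ascending addresses are D1 14 60 D8 AA 60 B6 43.
Read back as big-endian, the last byte is least significant, giving 0xD11460D8AA60B643.

0xD11460D8AA60B643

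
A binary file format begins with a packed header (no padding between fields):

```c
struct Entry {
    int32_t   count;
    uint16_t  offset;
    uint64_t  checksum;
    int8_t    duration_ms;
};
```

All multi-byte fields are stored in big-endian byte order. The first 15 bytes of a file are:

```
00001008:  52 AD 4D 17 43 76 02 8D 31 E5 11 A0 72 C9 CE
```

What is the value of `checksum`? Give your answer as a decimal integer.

`checksum` follows `count` (4 B), `offset` (2 B), so it starts at offset 4 + 2 = 6 and occupies 8 bytes.
Bytes at offsets 6..13: 02 8D 31 E5 11 A0 72 C9.
Big-endian stores the most-significant byte at the lowest address.
The bytes are already most-significant first: 0x028D31E511A072C9.
0x028D31E511A072C9 = 183858019705057993.

183858019705057993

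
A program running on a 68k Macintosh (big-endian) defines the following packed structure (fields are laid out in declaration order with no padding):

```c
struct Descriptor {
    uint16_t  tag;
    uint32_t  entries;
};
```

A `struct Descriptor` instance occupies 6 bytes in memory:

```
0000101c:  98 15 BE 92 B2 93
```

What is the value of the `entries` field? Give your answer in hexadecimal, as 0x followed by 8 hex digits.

0xBE92B293

`entries` follows `tag` (2 bytes), so it starts at byte offset 2 and occupies 4 bytes.
Bytes at offsets 2..5: BE 92 B2 93.
Big-endian stores the most-significant byte at the lowest address.
The bytes are already most-significant first: 0xBE92B293.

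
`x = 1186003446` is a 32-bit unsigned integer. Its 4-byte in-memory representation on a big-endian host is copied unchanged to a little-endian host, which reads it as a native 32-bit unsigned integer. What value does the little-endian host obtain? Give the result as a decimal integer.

4143558726

1186003446 in 32-bit hexadecimal is 0x46B0F9F6.
Stored big-endian, the bytes at ascending addresses are 46 B0 F9 F6.
Read back as little-endian, the first byte is least significant, giving 0xF6F9B046.
0xF6F9B046 = 4143558726.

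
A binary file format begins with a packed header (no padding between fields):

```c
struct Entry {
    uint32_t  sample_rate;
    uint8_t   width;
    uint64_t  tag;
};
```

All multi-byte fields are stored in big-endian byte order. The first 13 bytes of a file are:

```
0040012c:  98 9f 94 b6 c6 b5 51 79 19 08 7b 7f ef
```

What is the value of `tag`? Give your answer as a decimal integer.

`tag` follows `sample_rate` (4 B), `width` (1 B), so it starts at offset 4 + 1 = 5 and occupies 8 bytes.
Bytes at offsets 5..12: B5 51 79 19 08 7B 7F EF.
Big-endian: lowest address holds the most-significant byte.
The bytes are already most-significant first: 0xB5517919087B7FEF.
0xB5517919087B7FEF = 13065357142401974255.

13065357142401974255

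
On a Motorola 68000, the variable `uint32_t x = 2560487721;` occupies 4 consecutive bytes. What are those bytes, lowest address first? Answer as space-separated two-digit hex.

98 9D F1 29

2560487721 in hexadecimal, padded to 32 bits, is 0x989DF129.
Split into bytes (most-significant first): 98 9D F1 29.
In big-endian order the high byte comes first in memory.
So the memory order matches the most-significant-first order: 98 9D F1 29.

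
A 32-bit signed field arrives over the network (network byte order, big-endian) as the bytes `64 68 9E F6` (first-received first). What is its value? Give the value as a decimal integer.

1684578038

Big-endian: lowest address holds the most-significant byte.
The bytes are already most-significant first: 0x64689EF6.
0x64689EF6 = 1684578038.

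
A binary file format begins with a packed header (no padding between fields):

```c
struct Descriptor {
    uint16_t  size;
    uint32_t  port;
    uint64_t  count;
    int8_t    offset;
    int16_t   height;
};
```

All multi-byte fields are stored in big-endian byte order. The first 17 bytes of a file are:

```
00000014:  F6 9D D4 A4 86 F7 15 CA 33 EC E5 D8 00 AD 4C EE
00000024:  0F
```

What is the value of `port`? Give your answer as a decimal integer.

`port` follows `size` (2 bytes), so it starts at byte offset 2 and occupies 4 bytes.
Bytes at offsets 2..5: D4 A4 86 F7.
In big-endian order the high byte comes first in memory.
The bytes are already most-significant first: 0xD4A486F7.
0xD4A486F7 = 3567552247.

3567552247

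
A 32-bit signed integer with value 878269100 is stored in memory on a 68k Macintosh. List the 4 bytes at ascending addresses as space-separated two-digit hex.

34 59 52 AC

878269100 in hexadecimal, padded to 32 bits, is 0x345952AC.
Split into bytes (most-significant first): 34 59 52 AC.
Big-endian stores the most-significant byte at the lowest address.
So the memory order matches the most-significant-first order: 34 59 52 AC.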